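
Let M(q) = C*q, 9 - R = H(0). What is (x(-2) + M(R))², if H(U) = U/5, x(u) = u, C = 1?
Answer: 49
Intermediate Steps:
H(U) = U/5 (H(U) = U*(⅕) = U/5)
R = 9 (R = 9 - 0/5 = 9 - 1*0 = 9 + 0 = 9)
M(q) = q (M(q) = 1*q = q)
(x(-2) + M(R))² = (-2 + 9)² = 7² = 49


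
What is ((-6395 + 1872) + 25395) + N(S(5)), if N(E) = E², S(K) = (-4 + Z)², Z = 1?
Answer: 20953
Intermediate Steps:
S(K) = 9 (S(K) = (-4 + 1)² = (-3)² = 9)
((-6395 + 1872) + 25395) + N(S(5)) = ((-6395 + 1872) + 25395) + 9² = (-4523 + 25395) + 81 = 20872 + 81 = 20953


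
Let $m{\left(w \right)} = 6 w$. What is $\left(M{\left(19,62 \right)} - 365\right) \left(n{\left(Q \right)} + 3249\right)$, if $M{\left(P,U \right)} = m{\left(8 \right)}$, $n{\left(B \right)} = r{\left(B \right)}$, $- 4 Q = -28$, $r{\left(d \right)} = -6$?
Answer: $-1028031$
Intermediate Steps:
$Q = 7$ ($Q = \left(- \frac{1}{4}\right) \left(-28\right) = 7$)
$n{\left(B \right)} = -6$
$M{\left(P,U \right)} = 48$ ($M{\left(P,U \right)} = 6 \cdot 8 = 48$)
$\left(M{\left(19,62 \right)} - 365\right) \left(n{\left(Q \right)} + 3249\right) = \left(48 - 365\right) \left(-6 + 3249\right) = \left(-317\right) 3243 = -1028031$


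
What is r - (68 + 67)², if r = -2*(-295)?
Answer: -17635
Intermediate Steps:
r = 590
r - (68 + 67)² = 590 - (68 + 67)² = 590 - 1*135² = 590 - 1*18225 = 590 - 18225 = -17635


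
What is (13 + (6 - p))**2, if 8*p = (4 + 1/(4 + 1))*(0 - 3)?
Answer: 677329/1600 ≈ 423.33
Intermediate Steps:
p = -63/40 (p = ((4 + 1/(4 + 1))*(0 - 3))/8 = ((4 + 1/5)*(-3))/8 = ((21/5)*(-3))/8 = (1/8)*(-63/5) = -63/40 ≈ -1.5750)
(13 + (6 - p))**2 = (13 + (6 - 1*(-63/40)))**2 = (13 + (6 + 63/40))**2 = (13 + 303/40)**2 = (823/40)**2 = 677329/1600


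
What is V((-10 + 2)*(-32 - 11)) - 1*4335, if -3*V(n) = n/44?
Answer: -143141/33 ≈ -4337.6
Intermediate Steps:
V(n) = -n/132 (V(n) = -n/(3*44) = -n/132)
V((-10 + 2)*(-32 - 11)) - 1*4335 = -(-10 + 2)*(-32 - 11)/132 - 1*4335 = -(-2)*(-43)/33 - 4335 = -1/132*344 - 4335 = -86/33 - 4335 = -143141/33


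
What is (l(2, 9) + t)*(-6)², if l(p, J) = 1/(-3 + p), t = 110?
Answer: 3924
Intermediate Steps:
(l(2, 9) + t)*(-6)² = (1/(-3 + 2) + 110)*(-6)² = (1/(-1) + 110)*36 = (-1 + 110)*36 = 109*36 = 3924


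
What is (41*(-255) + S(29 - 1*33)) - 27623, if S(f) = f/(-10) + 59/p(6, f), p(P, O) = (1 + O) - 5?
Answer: -1523399/40 ≈ -38085.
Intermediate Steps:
p(P, O) = -4 + O
S(f) = 59/(-4 + f) - f/10 (S(f) = f/(-10) + 59/(-4 + f) = f*(-⅒) + 59/(-4 + f) = -f/10 + 59/(-4 + f) = 59/(-4 + f) - f/10)
(41*(-255) + S(29 - 1*33)) - 27623 = (41*(-255) + (590 - (29 - 1*33)*(-4 + (29 - 1*33)))/(10*(-4 + (29 - 1*33)))) - 27623 = (-10455 + (590 - (29 - 33)*(-4 + (29 - 33)))/(10*(-4 + (29 - 33)))) - 27623 = (-10455 + (590 - 1*(-4)*(-4 - 4))/(10*(-4 - 4))) - 27623 = (-10455 + (⅒)*(590 - 1*(-4)*(-8))/(-8)) - 27623 = (-10455 + (⅒)*(-⅛)*(590 - 32)) - 27623 = (-10455 + (⅒)*(-⅛)*558) - 27623 = (-10455 - 279/40) - 27623 = -418479/40 - 27623 = -1523399/40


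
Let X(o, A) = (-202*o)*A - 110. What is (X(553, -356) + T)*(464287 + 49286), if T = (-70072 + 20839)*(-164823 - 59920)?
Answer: 5702991585029685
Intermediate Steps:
X(o, A) = -110 - 202*A*o (X(o, A) = -202*A*o - 110 = -110 - 202*A*o)
T = 11064772119 (T = -49233*(-224743) = 11064772119)
(X(553, -356) + T)*(464287 + 49286) = ((-110 - 202*(-356)*553) + 11064772119)*(464287 + 49286) = ((-110 + 39767336) + 11064772119)*513573 = (39767226 + 11064772119)*513573 = 11104539345*513573 = 5702991585029685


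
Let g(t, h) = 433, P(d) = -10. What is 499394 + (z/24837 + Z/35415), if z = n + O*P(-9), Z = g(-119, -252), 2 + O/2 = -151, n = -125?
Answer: 146422751056772/293200785 ≈ 4.9939e+5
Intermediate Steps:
O = -306 (O = -4 + 2*(-151) = -4 - 302 = -306)
Z = 433
z = 2935 (z = -125 - 306*(-10) = -125 + 3060 = 2935)
499394 + (z/24837 + Z/35415) = 499394 + (2935/24837 + 433/35415) = 499394 + 38232482/293200785 = 146422751056772/293200785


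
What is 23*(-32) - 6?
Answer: -742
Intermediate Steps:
23*(-32) - 6 = -736 - 6 = -742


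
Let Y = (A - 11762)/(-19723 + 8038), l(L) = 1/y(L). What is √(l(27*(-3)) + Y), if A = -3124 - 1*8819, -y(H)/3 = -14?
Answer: √2197111854/32718 ≈ 1.4326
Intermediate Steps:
y(H) = 42 (y(H) = -3*(-14) = 42)
A = -11943 (A = -3124 - 8819 = -11943)
l(L) = 1/42
Y = 4741/2337 (Y = (-11943 - 11762)/(-19723 + 8038) = -23705/(-11685) = -23705*(-1/11685) = 4741/2337 ≈ 2.0287)
√(l(27*(-3)) + Y) = √(1/42 + 4741/2337) = √(67153/32718) = √2197111854/32718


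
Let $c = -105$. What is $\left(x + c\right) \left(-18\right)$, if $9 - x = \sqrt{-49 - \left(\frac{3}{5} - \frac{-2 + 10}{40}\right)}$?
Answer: $1728 + \frac{18 i \sqrt{1235}}{5} \approx 1728.0 + 126.51 i$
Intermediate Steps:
$x = 9 - \frac{i \sqrt{1235}}{5}$ ($x = 9 - \sqrt{-49 - \left(\frac{3}{5} - \frac{-2 + 10}{40}\right)} = 9 - \sqrt{-49 + \left(8 \cdot \frac{1}{40} - \frac{3}{5}\right)} = 9 - \sqrt{-49 + \left(\frac{1}{5} - \frac{3}{5}\right)} = 9 - \sqrt{-49 - \frac{2}{5}} = 9 - \sqrt{- \frac{247}{5}} = 9 - \frac{i \sqrt{1235}}{5} \approx 9.0 - 7.0285 i$)
$\left(x + c\right) \left(-18\right) = \left(\left(9 - \frac{i \sqrt{1235}}{5}\right) - 105\right) \left(-18\right) = \left(-96 - \frac{i \sqrt{1235}}{5}\right) \left(-18\right) = 1728 + \frac{18 i \sqrt{1235}}{5}$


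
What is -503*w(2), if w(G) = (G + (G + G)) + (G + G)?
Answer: -5030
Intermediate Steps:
w(G) = 5*G (w(G) = (G + 2*G) + 2*G = 3*G + 2*G = 5*G)
-503*w(2) = -2515*2 = -503*10 = -5030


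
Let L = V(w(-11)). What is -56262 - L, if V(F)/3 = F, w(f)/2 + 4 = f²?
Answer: -56964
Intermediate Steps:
w(f) = -8 + 2*f²
V(F) = 3*F
L = 702 (L = 3*(-8 + 2*(-11)²) = 3*(-8 + 2*121) = 3*(-8 + 242) = 3*234 = 702)
-56262 - L = -56262 - 1*702 = -56262 - 702 = -56964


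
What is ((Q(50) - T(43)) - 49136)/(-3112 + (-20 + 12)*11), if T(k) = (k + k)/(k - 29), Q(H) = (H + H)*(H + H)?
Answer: 54799/4480 ≈ 12.232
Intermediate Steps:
Q(H) = 4*H² (Q(H) = (2*H)*(2*H) = 4*H²)
T(k) = 2*k/(-29 + k) (T(k) = (2*k)/(-29 + k) = 2*k/(-29 + k))
((Q(50) - T(43)) - 49136)/(-3112 + (-20 + 12)*11) = ((4*50² - 2*43/(-29 + 43)) - 49136)/(-3112 + (-20 + 12)*11) = ((4*2500 - 2*43/14) - 49136)/(-3112 - 8*11) = ((10000 - 2*43/14) - 49136)/(-3112 - 88) = ((10000 - 1*43/7) - 49136)/(-3200) = ((10000 - 43/7) - 49136)*(-1/3200) = (69957/7 - 49136)*(-1/3200) = -273995/7*(-1/3200) = 54799/4480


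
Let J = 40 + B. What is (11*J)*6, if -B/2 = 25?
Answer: -660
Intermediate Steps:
B = -50 (B = -2*25 = -50)
J = -10 (J = 40 - 50 = -10)
(11*J)*6 = (11*(-10))*6 = -110*6 = -660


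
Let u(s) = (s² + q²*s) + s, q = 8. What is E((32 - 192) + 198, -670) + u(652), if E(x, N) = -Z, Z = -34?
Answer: 467518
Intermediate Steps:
E(x, N) = 34 (E(x, N) = -1*(-34) = 34)
u(s) = s² + 65*s (u(s) = (s² + 8²*s) + s = (s² + 64*s) + s = s² + 65*s)
E((32 - 192) + 198, -670) + u(652) = 34 + 652*(65 + 652) = 34 + 652*717 = 34 + 467484 = 467518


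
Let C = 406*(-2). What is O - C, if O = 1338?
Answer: 2150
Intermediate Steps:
C = -812
O - C = 1338 - 1*(-812) = 1338 + 812 = 2150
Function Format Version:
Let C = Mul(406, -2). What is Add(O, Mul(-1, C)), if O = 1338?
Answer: 2150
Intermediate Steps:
C = -812
Add(O, Mul(-1, C)) = Add(1338, Mul(-1, -812)) = Add(1338, 812) = 2150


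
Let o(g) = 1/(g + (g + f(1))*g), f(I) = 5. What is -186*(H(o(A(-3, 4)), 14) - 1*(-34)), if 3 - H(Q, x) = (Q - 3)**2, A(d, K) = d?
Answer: -137206/27 ≈ -5081.7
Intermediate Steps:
o(g) = 1/(g + g*(5 + g)) (o(g) = 1/(g + (g + 5)*g) = 1/(g + (5 + g)*g) = 1/(g + g*(5 + g)))
H(Q, x) = 3 - (-3 + Q)**2 (H(Q, x) = 3 - (Q - 3)**2 = 3 - (-3 + Q)**2)
-186*(H(o(A(-3, 4)), 14) - 1*(-34)) = -186*((3 - (-3 + 1/((-3)*(6 - 3)))**2) - 1*(-34)) = -186*((3 - (-3 - 1/3/3)**2) + 34) = -186*((3 - (-3 - 1/3*1/3)**2) + 34) = -186*((3 - (-3 - 1/9)**2) + 34) = -186*((3 - (-28/9)**2) + 34) = -186*((3 - 1*784/81) + 34) = -186*((3 - 784/81) + 34) = -186*(-541/81 + 34) = -186*2213/81 = -137206/27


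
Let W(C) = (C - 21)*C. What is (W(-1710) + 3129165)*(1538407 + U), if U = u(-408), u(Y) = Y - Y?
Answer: 9367629444225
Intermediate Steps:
W(C) = C*(-21 + C) (W(C) = (-21 + C)*C = C*(-21 + C))
u(Y) = 0
U = 0
(W(-1710) + 3129165)*(1538407 + U) = (-1710*(-21 - 1710) + 3129165)*(1538407 + 0) = (-1710*(-1731) + 3129165)*1538407 = (2960010 + 3129165)*1538407 = 6089175*1538407 = 9367629444225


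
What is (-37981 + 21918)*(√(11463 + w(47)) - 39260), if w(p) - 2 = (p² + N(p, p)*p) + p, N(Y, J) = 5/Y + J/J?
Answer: 630633380 - 16063*√13773 ≈ 6.2875e+8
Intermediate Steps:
N(Y, J) = 1 + 5/Y (N(Y, J) = 5/Y + 1 = 1 + 5/Y)
w(p) = 7 + p² + 2*p (w(p) = 2 + ((p² + ((5 + p)/p)*p) + p) = 2 + ((p² + (5 + p)) + p) = 2 + ((5 + p + p²) + p) = 2 + (5 + p² + 2*p) = 7 + p² + 2*p)
(-37981 + 21918)*(√(11463 + w(47)) - 39260) = (-37981 + 21918)*(√(11463 + (7 + 47² + 2*47)) - 39260) = -16063*(√(11463 + (7 + 2209 + 94)) - 39260) = -16063*(√(11463 + 2310) - 39260) = -16063*(√13773 - 39260) = -16063*(-39260 + √13773) = 630633380 - 16063*√13773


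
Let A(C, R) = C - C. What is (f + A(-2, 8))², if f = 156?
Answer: 24336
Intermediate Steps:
A(C, R) = 0
(f + A(-2, 8))² = (156 + 0)² = 156² = 24336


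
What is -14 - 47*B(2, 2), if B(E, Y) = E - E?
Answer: -14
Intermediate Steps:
B(E, Y) = 0
-14 - 47*B(2, 2) = -14 - 47*0 = -14 + 0 = -14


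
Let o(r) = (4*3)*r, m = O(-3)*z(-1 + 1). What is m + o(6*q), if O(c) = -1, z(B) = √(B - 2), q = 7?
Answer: 504 - I*√2 ≈ 504.0 - 1.4142*I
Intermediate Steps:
z(B) = √(-2 + B)
m = -I*√2 (m = -√(-2 + (-1 + 1)) = -√(-2 + 0) = -√(-2) = -I*√2 ≈ -1.4142*I)
o(r) = 12*r
m + o(6*q) = -I*√2 + 12*(6*7) = -I*√2 + 12*42 = -I*√2 + 504 = 504 - I*√2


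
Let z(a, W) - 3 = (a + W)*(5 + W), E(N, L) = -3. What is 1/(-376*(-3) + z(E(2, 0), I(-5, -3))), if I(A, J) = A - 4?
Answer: 1/1179 ≈ 0.00084818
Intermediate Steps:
I(A, J) = -4 + A
z(a, W) = 3 + (5 + W)*(W + a) (z(a, W) = 3 + (a + W)*(5 + W) = 3 + (W + a)*(5 + W) = 3 + (5 + W)*(W + a))
1/(-376*(-3) + z(E(2, 0), I(-5, -3))) = 1/(-376*(-3) + (3 + (-4 - 5)² + 5*(-4 - 5) + 5*(-3) + (-4 - 5)*(-3))) = 1/(1128 + (3 + (-9)² + 5*(-9) - 15 - 9*(-3))) = 1/(1128 + (3 + 81 - 45 - 15 + 27)) = 1/(1128 + 51) = 1/1179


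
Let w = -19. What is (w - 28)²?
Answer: 2209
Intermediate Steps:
(w - 28)² = (-19 - 28)² = (-47)² = 2209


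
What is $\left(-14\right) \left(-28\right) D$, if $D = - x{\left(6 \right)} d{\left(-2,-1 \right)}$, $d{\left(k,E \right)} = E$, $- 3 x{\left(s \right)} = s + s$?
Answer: $-1568$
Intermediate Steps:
$x{\left(s \right)} = - \frac{2 s}{3}$ ($x{\left(s \right)} = - \frac{s + s}{3} = - \frac{2 s}{3}$)
$D = -4$ ($D = - \frac{\left(-2\right) 6}{3} \left(-1\right) = \left(-1\right) \left(-4\right) \left(-1\right) = 4 \left(-1\right) = -4$)
$\left(-14\right) \left(-28\right) D = \left(-14\right) \left(-28\right) \left(-4\right) = 392 \left(-4\right) = -1568$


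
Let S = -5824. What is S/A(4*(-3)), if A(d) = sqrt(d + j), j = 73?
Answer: -5824*sqrt(61)/61 ≈ -745.69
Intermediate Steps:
A(d) = sqrt(73 + d) (A(d) = sqrt(d + 73) = sqrt(73 + d))
S/A(4*(-3)) = -5824/sqrt(73 + 4*(-3)) = -5824/sqrt(73 - 12) = -5824*sqrt(61)/61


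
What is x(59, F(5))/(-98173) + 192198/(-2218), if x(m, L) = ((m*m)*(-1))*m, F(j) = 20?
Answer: -9206561816/108873857 ≈ -84.562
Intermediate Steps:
x(m, L) = -m³ (x(m, L) = (m²*(-1))*m = (-m²)*m = -m³)
x(59, F(5))/(-98173) + 192198/(-2218) = -1*59³/(-98173) + 192198/(-2218) = -1*205379*(-1/98173) + 192198*(-1/2218) = -205379*(-1/98173) - 96099/1109 = 205379/98173 - 96099/1109 = -9206561816/108873857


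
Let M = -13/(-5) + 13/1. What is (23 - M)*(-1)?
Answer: -37/5 ≈ -7.4000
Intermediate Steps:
M = 78/5 (M = -13*(-⅕) + 13*1 = 13/5 + 13 = 78/5 ≈ 15.600)
(23 - M)*(-1) = (23 - 1*78/5)*(-1) = (23 - 78/5)*(-1) = (37/5)*(-1) = -37/5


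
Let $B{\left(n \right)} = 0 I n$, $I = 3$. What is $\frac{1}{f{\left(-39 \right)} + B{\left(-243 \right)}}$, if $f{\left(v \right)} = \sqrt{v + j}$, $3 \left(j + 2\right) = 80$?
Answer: $- \frac{i \sqrt{129}}{43} \approx - 0.26414 i$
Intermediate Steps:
$j = \frac{74}{3}$ ($j = -2 + \frac{1}{3} \cdot 80 = -2 + \frac{80}{3} = \frac{74}{3} \approx 24.667$)
$B{\left(n \right)} = 0$ ($B{\left(n \right)} = 0 \cdot 3 n = 0 n = 0$)
$f{\left(v \right)} = \sqrt{\frac{74}{3} + v}$ ($f{\left(v \right)} = \sqrt{v + \frac{74}{3}} = \sqrt{\frac{74}{3} + v}$)
$\frac{1}{f{\left(-39 \right)} + B{\left(-243 \right)}} = \frac{1}{\frac{\sqrt{222 + 9 \left(-39\right)}}{3} + 0} = \frac{1}{\frac{\sqrt{222 - 351}}{3} + 0} = \frac{1}{\frac{\sqrt{-129}}{3} + 0} = \frac{1}{\frac{i \sqrt{129}}{3} + 0} = \frac{1}{\frac{1}{3} i \sqrt{129}} = - \frac{i \sqrt{129}}{43}$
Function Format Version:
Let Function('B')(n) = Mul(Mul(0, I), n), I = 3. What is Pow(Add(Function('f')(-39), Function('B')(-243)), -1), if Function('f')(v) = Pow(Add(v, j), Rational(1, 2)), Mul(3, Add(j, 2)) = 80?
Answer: Mul(Rational(-1, 43), I, Pow(129, Rational(1, 2))) ≈ Mul(-0.26414, I)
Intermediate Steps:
j = Rational(74, 3) (j = Add(-2, Mul(Rational(1, 3), 80)) = Add(-2, Rational(80, 3)) = Rational(74, 3) ≈ 24.667)
Function('B')(n) = 0 (Function('B')(n) = Mul(Mul(0, 3), n) = Mul(0, n) = 0)
Function('f')(v) = Pow(Add(Rational(74, 3), v), Rational(1, 2)) (Function('f')(v) = Pow(Add(v, Rational(74, 3)), Rational(1, 2)) = Pow(Add(Rational(74, 3), v), Rational(1, 2)))
Pow(Add(Function('f')(-39), Function('B')(-243)), -1) = Pow(Add(Mul(Rational(1, 3), Pow(Add(222, Mul(9, -39)), Rational(1, 2))), 0), -1) = Pow(Add(Mul(Rational(1, 3), Pow(Add(222, -351), Rational(1, 2))), 0), -1) = Pow(Add(Mul(Rational(1, 3), Pow(-129, Rational(1, 2))), 0), -1) = Pow(Add(Mul(Rational(1, 3), Mul(I, Pow(129, Rational(1, 2)))), 0), -1) = Pow(Add(Mul(Rational(1, 3), I, Pow(129, Rational(1, 2))), 0), -1) = Pow(Mul(Rational(1, 3), I, Pow(129, Rational(1, 2))), -1) = Mul(Rational(-1, 43), I, Pow(129, Rational(1, 2)))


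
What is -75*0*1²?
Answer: 0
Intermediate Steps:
-75*0*1² = -25*0*1 = 0*1 = 0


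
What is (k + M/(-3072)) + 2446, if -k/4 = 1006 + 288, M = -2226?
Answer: -1397389/512 ≈ -2729.3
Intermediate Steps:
k = -5176 (k = -4*(1006 + 288) = -4*1294 = -5176)
(k + M/(-3072)) + 2446 = (-5176 - 2226/(-3072)) + 2446 = (-5176 - 2226*(-1/3072)) + 2446 = (-5176 + 371/512) + 2446 = -2649741/512 + 2446 = -1397389/512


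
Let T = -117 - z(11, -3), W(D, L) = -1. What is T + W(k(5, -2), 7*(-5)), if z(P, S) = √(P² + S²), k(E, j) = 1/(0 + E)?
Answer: -118 - √130 ≈ -129.40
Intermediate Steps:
k(E, j) = 1/E
T = -117 - √130 (T = -117 - √(11² + (-3)²) = -117 - √(121 + 9) = -117 - √130 ≈ -128.40)
T + W(k(5, -2), 7*(-5)) = (-117 - √130) - 1 = -118 - √130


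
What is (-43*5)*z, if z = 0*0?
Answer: 0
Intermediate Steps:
z = 0
(-43*5)*z = -43*5*0 = -215*0 = 0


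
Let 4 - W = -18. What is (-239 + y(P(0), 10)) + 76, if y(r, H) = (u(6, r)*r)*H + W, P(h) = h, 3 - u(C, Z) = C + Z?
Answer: -141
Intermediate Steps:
u(C, Z) = 3 - C - Z (u(C, Z) = 3 - (C + Z) = 3 + (-C - Z) = 3 - C - Z)
W = 22 (W = 4 - 1*(-18) = 4 + 18 = 22)
y(r, H) = 22 + H*r*(-3 - r) (y(r, H) = ((3 - 1*6 - r)*r)*H + 22 = ((3 - 6 - r)*r)*H + 22 = ((-3 - r)*r)*H + 22 = (r*(-3 - r))*H + 22 = H*r*(-3 - r) + 22 = 22 + H*r*(-3 - r))
(-239 + y(P(0), 10)) + 76 = (-239 + (22 - 1*10*0*(3 + 0))) + 76 = (-239 + (22 - 1*10*0*3)) + 76 = (-239 + (22 + 0)) + 76 = (-239 + 22) + 76 = -217 + 76 = -141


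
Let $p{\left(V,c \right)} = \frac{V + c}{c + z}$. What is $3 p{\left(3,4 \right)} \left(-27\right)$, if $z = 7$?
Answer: $- \frac{567}{11} \approx -51.545$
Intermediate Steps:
$p{\left(V,c \right)} = \frac{V + c}{7 + c}$ ($p{\left(V,c \right)} = \frac{V + c}{c + 7} = \frac{V + c}{7 + c}$)
$3 p{\left(3,4 \right)} \left(-27\right) = 3 \frac{3 + 4}{7 + 4} \left(-27\right) = 3 \cdot \frac{1}{11} \cdot 7 \left(-27\right) = 3 \cdot \frac{7}{11} \left(-27\right) = \frac{21}{11} \left(-27\right) = - \frac{567}{11}$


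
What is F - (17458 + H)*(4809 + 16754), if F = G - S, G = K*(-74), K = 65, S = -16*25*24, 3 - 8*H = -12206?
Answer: -3274799179/8 ≈ -4.0935e+8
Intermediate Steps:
H = 12209/8 (H = 3/8 - ⅛*(-12206) = 3/8 + 6103/4 = 12209/8 ≈ 1526.1)
S = -9600 (S = -400*24 = -9600)
G = -4810 (G = 65*(-74) = -4810)
F = 4790 (F = -4810 - 1*(-9600) = -4810 + 9600 = 4790)
F - (17458 + H)*(4809 + 16754) = 4790 - (17458 + 12209/8)*(4809 + 16754) = 4790 - 151873*21563/8 = 4790 - 1*3274837499/8 = 4790 - 3274837499/8 = -3274799179/8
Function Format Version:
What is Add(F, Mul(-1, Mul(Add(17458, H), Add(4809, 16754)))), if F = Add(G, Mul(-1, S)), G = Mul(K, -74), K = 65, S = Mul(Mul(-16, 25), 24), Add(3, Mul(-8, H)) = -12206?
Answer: Rational(-3274799179, 8) ≈ -4.0935e+8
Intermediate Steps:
H = Rational(12209, 8) (H = Add(Rational(3, 8), Mul(Rational(-1, 8), -12206)) = Add(Rational(3, 8), Rational(6103, 4)) = Rational(12209, 8) ≈ 1526.1)
S = -9600 (S = Mul(-400, 24) = -9600)
G = -4810 (G = Mul(65, -74) = -4810)
F = 4790 (F = Add(-4810, Mul(-1, -9600)) = Add(-4810, 9600) = 4790)
Add(F, Mul(-1, Mul(Add(17458, H), Add(4809, 16754)))) = Add(4790, Mul(-1, Mul(Add(17458, Rational(12209, 8)), Add(4809, 16754)))) = Add(4790, Mul(-1, Mul(Rational(151873, 8), 21563))) = Add(4790, Mul(-1, Rational(3274837499, 8))) = Add(4790, Rational(-3274837499, 8)) = Rational(-3274799179, 8)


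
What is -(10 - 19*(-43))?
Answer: -827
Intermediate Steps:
-(10 - 19*(-43)) = -(10 + 817) = -1*827 = -827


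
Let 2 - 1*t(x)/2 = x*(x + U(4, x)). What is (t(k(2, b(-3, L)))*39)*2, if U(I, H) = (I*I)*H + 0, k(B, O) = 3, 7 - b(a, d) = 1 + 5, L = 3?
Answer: -23556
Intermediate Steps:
b(a, d) = 1 (b(a, d) = 7 - (1 + 5) = 7 - 1*6 = 7 - 6 = 1)
U(I, H) = H*I² (U(I, H) = I²*H + 0 = H*I² + 0 = H*I²)
t(x) = 4 - 34*x² (t(x) = 4 - 2*x*(x + x*4²) = 4 - 2*x*(x + x*16) = 4 - 2*x*(x + 16*x) = 4 - 2*x*17*x = 4 - 34*x²)
(t(k(2, b(-3, L)))*39)*2 = ((4 - 34*3²)*39)*2 = ((4 - 34*9)*39)*2 = ((4 - 306)*39)*2 = -302*39*2 = -11778*2 = -23556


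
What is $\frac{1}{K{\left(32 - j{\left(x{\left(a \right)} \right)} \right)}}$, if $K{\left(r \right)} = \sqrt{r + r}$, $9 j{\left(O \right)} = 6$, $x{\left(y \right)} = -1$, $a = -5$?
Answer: $\frac{\sqrt{141}}{94} \approx 0.12632$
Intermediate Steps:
$j{\left(O \right)} = \frac{2}{3}$ ($j{\left(O \right)} = \frac{1}{9} \cdot 6 = \frac{2}{3}$)
$K{\left(r \right)} = \sqrt{2} \sqrt{r}$ ($K{\left(r \right)} = \sqrt{2 r} = \sqrt{2} \sqrt{r}$)
$\frac{1}{K{\left(32 - j{\left(x{\left(a \right)} \right)} \right)}} = \frac{1}{\sqrt{2} \sqrt{32 - \frac{2}{3}}} = \frac{1}{\sqrt{2} \sqrt{\frac{94}{3}}} = \frac{1}{\sqrt{2} \frac{\sqrt{282}}{3}} = \frac{1}{\frac{2}{3} \sqrt{141}} = \frac{\sqrt{141}}{94}$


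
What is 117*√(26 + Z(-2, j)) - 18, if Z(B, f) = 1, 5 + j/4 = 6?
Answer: -18 + 351*√3 ≈ 589.95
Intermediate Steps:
j = 4 (j = -20 + 4*6 = -20 + 24 = 4)
117*√(26 + Z(-2, j)) - 18 = 117*√(26 + 1) - 18 = 117*√27 - 18 = 117*(3*√3) - 18 = 351*√3 - 18 = -18 + 351*√3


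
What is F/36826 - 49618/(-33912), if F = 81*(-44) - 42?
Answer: 426236449/312210828 ≈ 1.3652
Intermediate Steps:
F = -3606 (F = -3564 - 42 = -3606)
F/36826 - 49618/(-33912) = -3606/36826 - 49618/(-33912) = -3606*1/36826 - 49618*(-1/33912) = -1803/18413 + 24809/16956 = 426236449/312210828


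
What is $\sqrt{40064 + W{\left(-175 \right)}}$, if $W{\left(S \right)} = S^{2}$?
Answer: $\sqrt{70689} \approx 265.87$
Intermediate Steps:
$\sqrt{40064 + W{\left(-175 \right)}} = \sqrt{40064 + \left(-175\right)^{2}} = \sqrt{40064 + 30625} = \sqrt{70689}$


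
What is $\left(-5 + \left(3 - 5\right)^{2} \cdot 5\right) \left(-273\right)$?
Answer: $-4095$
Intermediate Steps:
$\left(-5 + \left(3 - 5\right)^{2} \cdot 5\right) \left(-273\right) = \left(-5 + \left(-2\right)^{2} \cdot 5\right) \left(-273\right) = \left(-5 + 4 \cdot 5\right) \left(-273\right) = \left(-5 + 20\right) \left(-273\right) = 15 \left(-273\right) = -4095$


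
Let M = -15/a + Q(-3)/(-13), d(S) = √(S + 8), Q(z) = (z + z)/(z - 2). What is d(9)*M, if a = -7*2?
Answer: 891*√17/910 ≈ 4.0370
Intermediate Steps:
Q(z) = 2*z/(-2 + z) (Q(z) = (2*z)/(-2 + z) = 2*z/(-2 + z))
d(S) = √(8 + S)
a = -14
M = 891/910 (M = -15/(-14) + (2*(-3)/(-2 - 3))/(-13) = -15*(-1/14) + (2*(-3)/(-5))*(-1/13) = 15/14 + (2*(-3)*(-⅕))*(-1/13) = 15/14 + (6/5)*(-1/13) = 15/14 - 6/65 = 891/910 ≈ 0.97912)
d(9)*M = √(8 + 9)*(891/910) = √17*(891/910) = 891*√17/910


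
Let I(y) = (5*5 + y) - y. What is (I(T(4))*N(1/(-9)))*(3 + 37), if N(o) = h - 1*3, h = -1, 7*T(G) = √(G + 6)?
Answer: -4000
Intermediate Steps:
T(G) = √(6 + G)/7 (T(G) = √(G + 6)/7 = √(6 + G)/7)
I(y) = 25 (I(y) = (25 + y) - y = 25)
N(o) = -4 (N(o) = -1 - 1*3 = -1 - 3 = -4)
(I(T(4))*N(1/(-9)))*(3 + 37) = (25*(-4))*(3 + 37) = -100*40 = -4000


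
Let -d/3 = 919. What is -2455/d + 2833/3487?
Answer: 16371166/9613659 ≈ 1.7029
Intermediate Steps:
d = -2757 (d = -3*919 = -2757)
-2455/d + 2833/3487 = -2455/(-2757) + 2833/3487 = -2455*(-1/2757) + 2833*(1/3487) = 2455/2757 + 2833/3487 = 16371166/9613659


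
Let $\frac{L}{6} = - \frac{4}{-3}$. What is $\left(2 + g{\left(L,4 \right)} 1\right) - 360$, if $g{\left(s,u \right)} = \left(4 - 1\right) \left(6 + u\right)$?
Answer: $-328$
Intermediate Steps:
$L = 8$ ($L = 6 \left(- \frac{4}{-3}\right) = 6 \left(\left(-4\right) \left(- \frac{1}{3}\right)\right) = 6 \cdot \frac{4}{3} = 8$)
$g{\left(s,u \right)} = 18 + 3 u$ ($g{\left(s,u \right)} = 3 \left(6 + u\right) = 18 + 3 u$)
$\left(2 + g{\left(L,4 \right)} 1\right) - 360 = \left(2 + \left(18 + 3 \cdot 4\right) 1\right) - 360 = \left(2 + \left(18 + 12\right) 1\right) - 360 = \left(2 + 30 \cdot 1\right) - 360 = \left(2 + 30\right) - 360 = 32 - 360 = -328$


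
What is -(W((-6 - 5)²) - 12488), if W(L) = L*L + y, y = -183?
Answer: -1970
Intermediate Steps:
W(L) = -183 + L² (W(L) = L*L - 183 = L² - 183 = -183 + L²)
-(W((-6 - 5)²) - 12488) = -((-183 + ((-6 - 5)²)²) - 12488) = -((-183 + ((-11)²)²) - 12488) = -((-183 + 121²) - 12488) = -((-183 + 14641) - 12488) = -(14458 - 12488) = -1*1970 = -1970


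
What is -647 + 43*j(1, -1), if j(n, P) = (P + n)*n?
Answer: -647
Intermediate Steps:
j(n, P) = n*(P + n)
-647 + 43*j(1, -1) = -647 + 43*(1*(-1 + 1)) = -647 + 43*(1*0) = -647 + 43*0 = -647 + 0 = -647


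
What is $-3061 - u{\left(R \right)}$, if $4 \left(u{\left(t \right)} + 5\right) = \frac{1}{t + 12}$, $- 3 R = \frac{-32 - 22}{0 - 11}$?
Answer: $- \frac{1393547}{456} \approx -3056.0$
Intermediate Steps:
$R = - \frac{18}{11}$ ($R = - \frac{\left(-32 - 22\right) \frac{1}{0 - 11}}{3} = - \frac{\left(-54\right) \frac{1}{-11}}{3} = - \frac{\left(-54\right) \left(- \frac{1}{11}\right)}{3} = \left(- \frac{1}{3}\right) \frac{54}{11} = - \frac{18}{11} \approx -1.6364$)
$u{\left(t \right)} = -5 + \frac{1}{4 \left(12 + t\right)}$ ($u{\left(t \right)} = -5 + \frac{1}{4 \left(t + 12\right)} = -5 + \frac{1}{4 \left(12 + t\right)}$)
$-3061 - u{\left(R \right)} = -3061 - \frac{-239 - - \frac{360}{11}}{4 \left(12 - \frac{18}{11}\right)} = -3061 - \frac{-239 + \frac{360}{11}}{4 \cdot \frac{114}{11}} = -3061 - \frac{1}{4} \cdot \frac{11}{114} \left(- \frac{2269}{11}\right) = -3061 - - \frac{2269}{456} = -3061 + \frac{2269}{456} = - \frac{1393547}{456}$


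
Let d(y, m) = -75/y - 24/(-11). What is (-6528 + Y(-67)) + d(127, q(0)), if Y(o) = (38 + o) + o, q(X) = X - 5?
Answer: -9251505/1397 ≈ -6622.4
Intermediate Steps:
q(X) = -5 + X
Y(o) = 38 + 2*o
d(y, m) = 24/11 - 75/y (d(y, m) = -75/y - 24*(-1/11) = -75/y + 24/11 = 24/11 - 75/y)
(-6528 + Y(-67)) + d(127, q(0)) = (-6528 + (38 + 2*(-67))) + (24/11 - 75/127) = (-6528 + (38 - 134)) + (24/11 - 75*1/127) = (-6528 - 96) + (24/11 - 75/127) = -6624 + 2223/1397 = -9251505/1397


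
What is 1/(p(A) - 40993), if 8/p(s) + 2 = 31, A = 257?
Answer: -29/1188789 ≈ -2.4395e-5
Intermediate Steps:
p(s) = 8/29 (p(s) = 8/(-2 + 31) = 8/29)
1/(p(A) - 40993) = 1/(8/29 - 40993) = 1/(-1188789/29) = -29/1188789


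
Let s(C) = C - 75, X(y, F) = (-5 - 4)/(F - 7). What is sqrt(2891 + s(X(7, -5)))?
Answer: sqrt(11267)/2 ≈ 53.073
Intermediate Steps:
X(y, F) = -9/(-7 + F)
s(C) = -75 + C
sqrt(2891 + s(X(7, -5))) = sqrt(2891 + (-75 - 9/(-7 - 5))) = sqrt(2891 + (-75 - 9/(-12))) = sqrt(2891 + (-75 - 9*(-1/12))) = sqrt(2891 + (-75 + 3/4)) = sqrt(2891 - 297/4) = sqrt(11267/4) = sqrt(11267)/2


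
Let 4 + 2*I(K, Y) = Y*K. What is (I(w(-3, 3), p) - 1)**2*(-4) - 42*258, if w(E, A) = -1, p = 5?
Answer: -10957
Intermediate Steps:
I(K, Y) = -2 + K*Y/2 (I(K, Y) = -2 + (Y*K)/2 = -2 + (K*Y)/2 = -2 + K*Y/2)
(I(w(-3, 3), p) - 1)**2*(-4) - 42*258 = ((-2 + (1/2)*(-1)*5) - 1)**2*(-4) - 42*258 = ((-2 - 5/2) - 1)**2*(-4) - 10836 = (-9/2 - 1)**2*(-4) - 10836 = (-11/2)**2*(-4) - 10836 = (121/4)*(-4) - 10836 = -121 - 10836 = -10957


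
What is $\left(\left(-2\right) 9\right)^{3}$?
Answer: $-5832$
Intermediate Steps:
$\left(\left(-2\right) 9\right)^{3} = \left(-18\right)^{3} = -5832$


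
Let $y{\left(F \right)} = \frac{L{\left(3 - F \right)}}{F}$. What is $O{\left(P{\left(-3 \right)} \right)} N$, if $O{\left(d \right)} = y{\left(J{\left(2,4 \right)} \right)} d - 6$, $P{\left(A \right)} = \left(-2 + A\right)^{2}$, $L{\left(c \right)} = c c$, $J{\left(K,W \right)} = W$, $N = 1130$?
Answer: $\frac{565}{2} \approx 282.5$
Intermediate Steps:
$L{\left(c \right)} = c^{2}$
$y{\left(F \right)} = \frac{\left(3 - F\right)^{2}}{F}$
$O{\left(d \right)} = -6 + \frac{d}{4}$ ($O{\left(d \right)} = \frac{\left(-3 + 4\right)^{2}}{4} d - 6 = \frac{1^{2}}{4} d - 6 = \frac{1}{4} \cdot 1 d - 6 = \frac{d}{4} - 6 = -6 + \frac{d}{4}$)
$O{\left(P{\left(-3 \right)} \right)} N = \left(-6 + \frac{\left(-2 - 3\right)^{2}}{4}\right) 1130 = \left(-6 + \frac{\left(-5\right)^{2}}{4}\right) 1130 = \left(-6 + \frac{1}{4} \cdot 25\right) 1130 = \left(-6 + \frac{25}{4}\right) 1130 = \frac{1}{4} \cdot 1130 = \frac{565}{2}$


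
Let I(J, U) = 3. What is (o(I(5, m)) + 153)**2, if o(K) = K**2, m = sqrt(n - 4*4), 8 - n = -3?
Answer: 26244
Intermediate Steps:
n = 11 (n = 8 - 1*(-3) = 8 + 3 = 11)
m = I*sqrt(5) (m = sqrt(11 - 4*4) = sqrt(11 - 16) = sqrt(-5) = I*sqrt(5) ≈ 2.2361*I)
(o(I(5, m)) + 153)**2 = (3**2 + 153)**2 = (9 + 153)**2 = 162**2 = 26244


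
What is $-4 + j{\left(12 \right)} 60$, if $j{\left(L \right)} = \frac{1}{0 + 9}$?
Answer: $\frac{8}{3} \approx 2.6667$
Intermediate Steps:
$j{\left(L \right)} = \frac{1}{9}$
$-4 + j{\left(12 \right)} 60 = -4 + \frac{1}{9} \cdot 60 = -4 + \frac{20}{3} = \frac{8}{3}$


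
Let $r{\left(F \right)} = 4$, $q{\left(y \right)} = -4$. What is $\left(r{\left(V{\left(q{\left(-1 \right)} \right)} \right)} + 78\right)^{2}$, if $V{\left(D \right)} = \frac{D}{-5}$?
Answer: $6724$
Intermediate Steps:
$V{\left(D \right)} = - \frac{D}{5}$ ($V{\left(D \right)} = D \left(- \frac{1}{5}\right) = - \frac{D}{5}$)
$\left(r{\left(V{\left(q{\left(-1 \right)} \right)} \right)} + 78\right)^{2} = \left(4 + 78\right)^{2} = 82^{2} = 6724$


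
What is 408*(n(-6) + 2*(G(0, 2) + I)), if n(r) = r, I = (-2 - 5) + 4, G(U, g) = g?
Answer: -3264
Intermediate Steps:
I = -3 (I = -7 + 4 = -3)
408*(n(-6) + 2*(G(0, 2) + I)) = 408*(-6 + 2*(2 - 3)) = 408*(-6 + 2*(-1)) = 408*(-6 - 2) = 408*(-8) = -3264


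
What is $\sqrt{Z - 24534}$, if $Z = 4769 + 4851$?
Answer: $i \sqrt{14914} \approx 122.12 i$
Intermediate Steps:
$Z = 9620$
$\sqrt{Z - 24534} = \sqrt{9620 - 24534} = \sqrt{-14914} = i \sqrt{14914}$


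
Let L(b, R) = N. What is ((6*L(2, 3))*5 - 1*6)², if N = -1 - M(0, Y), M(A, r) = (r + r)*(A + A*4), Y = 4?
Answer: 1296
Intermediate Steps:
M(A, r) = 10*A*r (M(A, r) = (2*r)*(A + 4*A) = (2*r)*(5*A) = 10*A*r)
N = -1 (N = -1 - 10*0*4 = -1 - 1*0 = -1 + 0 = -1)
L(b, R) = -1
((6*L(2, 3))*5 - 1*6)² = ((6*(-1))*5 - 1*6)² = (-6*5 - 6)² = (-30 - 6)² = (-36)² = 1296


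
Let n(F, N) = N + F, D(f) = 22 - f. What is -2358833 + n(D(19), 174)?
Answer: -2358656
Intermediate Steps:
n(F, N) = F + N
-2358833 + n(D(19), 174) = -2358833 + ((22 - 1*19) + 174) = -2358833 + ((22 - 19) + 174) = -2358833 + (3 + 174) = -2358833 + 177 = -2358656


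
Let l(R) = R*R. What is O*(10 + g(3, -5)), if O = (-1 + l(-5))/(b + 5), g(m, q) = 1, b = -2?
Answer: 88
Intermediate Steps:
l(R) = R²
O = 8 (O = (-1 + (-5)²)/(-2 + 5) = (-1 + 25)/3 = 24*(⅓) = 8)
O*(10 + g(3, -5)) = 8*(10 + 1) = 8*11 = 88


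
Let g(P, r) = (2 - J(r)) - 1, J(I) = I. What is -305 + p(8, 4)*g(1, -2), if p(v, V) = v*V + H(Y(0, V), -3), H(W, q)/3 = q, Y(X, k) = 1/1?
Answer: -236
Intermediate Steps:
Y(X, k) = 1
H(W, q) = 3*q
p(v, V) = -9 + V*v (p(v, V) = v*V + 3*(-3) = V*v - 9 = -9 + V*v)
g(P, r) = 1 - r (g(P, r) = (2 - r) - 1 = 1 - r)
-305 + p(8, 4)*g(1, -2) = -305 + (-9 + 4*8)*(1 - 1*(-2)) = -305 + (-9 + 32)*(1 + 2) = -305 + 23*3 = -305 + 69 = -236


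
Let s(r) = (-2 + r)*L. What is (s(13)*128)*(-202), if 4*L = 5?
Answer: -355520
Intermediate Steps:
L = 5/4 (L = (¼)*5 = 5/4 ≈ 1.2500)
s(r) = -5/2 + 5*r/4 (s(r) = (-2 + r)*(5/4) = -5/2 + 5*r/4)
(s(13)*128)*(-202) = ((-5/2 + (5/4)*13)*128)*(-202) = ((-5/2 + 65/4)*128)*(-202) = ((55/4)*128)*(-202) = 1760*(-202) = -355520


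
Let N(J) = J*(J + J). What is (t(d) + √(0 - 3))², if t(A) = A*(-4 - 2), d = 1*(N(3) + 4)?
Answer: (132 - I*√3)² ≈ 17421.0 - 457.3*I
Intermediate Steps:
N(J) = 2*J² (N(J) = J*(2*J) = 2*J²)
d = 22 (d = 1*(2*3² + 4) = 1*(2*9 + 4) = 1*(18 + 4) = 1*22 = 22)
t(A) = -6*A (t(A) = A*(-6) = -6*A)
(t(d) + √(0 - 3))² = (-6*22 + √(0 - 3))² = (-132 + √(-3))² = (-132 + I*√3)²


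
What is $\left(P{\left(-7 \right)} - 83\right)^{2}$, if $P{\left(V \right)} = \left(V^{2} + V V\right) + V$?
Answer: $64$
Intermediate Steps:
$P{\left(V \right)} = V + 2 V^{2}$ ($P{\left(V \right)} = \left(V^{2} + V^{2}\right) + V = 2 V^{2} + V = V + 2 V^{2}$)
$\left(P{\left(-7 \right)} - 83\right)^{2} = \left(- 7 \left(1 + 2 \left(-7\right)\right) - 83\right)^{2} = \left(- 7 \left(1 - 14\right) - 83\right)^{2} = \left(\left(-7\right) \left(-13\right) - 83\right)^{2} = \left(91 - 83\right)^{2} = 8^{2} = 64$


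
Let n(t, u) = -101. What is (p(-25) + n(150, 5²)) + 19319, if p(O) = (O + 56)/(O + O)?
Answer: 960869/50 ≈ 19217.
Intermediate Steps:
p(O) = (56 + O)/(2*O) (p(O) = (56 + O)/((2*O)) = (56 + O)*(1/(2*O)) = (56 + O)/(2*O))
(p(-25) + n(150, 5²)) + 19319 = ((½)*(56 - 25)/(-25) - 101) + 19319 = ((½)*(-1/25)*31 - 101) + 19319 = (-31/50 - 101) + 19319 = -5081/50 + 19319 = 960869/50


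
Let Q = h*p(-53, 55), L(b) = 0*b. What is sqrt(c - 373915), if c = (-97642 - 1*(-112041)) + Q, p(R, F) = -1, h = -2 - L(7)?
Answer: 3*I*sqrt(39946) ≈ 599.59*I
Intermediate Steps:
L(b) = 0
h = -2 (h = -2 - 1*0 = -2 + 0 = -2)
Q = 2 (Q = -2*(-1) = 2)
c = 14401 (c = (-97642 - 1*(-112041)) + 2 = (-97642 + 112041) + 2 = 14399 + 2 = 14401)
sqrt(c - 373915) = sqrt(14401 - 373915) = sqrt(-359514) = 3*I*sqrt(39946)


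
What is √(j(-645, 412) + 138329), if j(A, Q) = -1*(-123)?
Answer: 2*√34613 ≈ 372.09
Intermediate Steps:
j(A, Q) = 123
√(j(-645, 412) + 138329) = √(123 + 138329) = √138452 = 2*√34613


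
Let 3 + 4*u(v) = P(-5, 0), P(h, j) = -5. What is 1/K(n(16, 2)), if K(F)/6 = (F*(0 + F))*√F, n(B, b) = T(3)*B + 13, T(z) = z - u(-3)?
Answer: √93/4826142 ≈ 1.9982e-6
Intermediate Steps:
u(v) = -2 (u(v) = -¾ + (¼)*(-5) = -¾ - 5/4 = -2)
T(z) = 2 + z (T(z) = z - 1*(-2) = z + 2 = 2 + z)
n(B, b) = 13 + 5*B (n(B, b) = (2 + 3)*B + 13 = 5*B + 13 = 13 + 5*B)
K(F) = 6*F^(5/2) (K(F) = 6*((F*(0 + F))*√F) = 6*((F*F)*√F) = 6*(F²*√F) = 6*F^(5/2))
1/K(n(16, 2)) = 1/(6*(13 + 5*16)^(5/2)) = 1/(6*(13 + 80)^(5/2)) = 1/(6*93^(5/2)) = 1/(6*(8649*√93)) = 1/(51894*√93) = √93/4826142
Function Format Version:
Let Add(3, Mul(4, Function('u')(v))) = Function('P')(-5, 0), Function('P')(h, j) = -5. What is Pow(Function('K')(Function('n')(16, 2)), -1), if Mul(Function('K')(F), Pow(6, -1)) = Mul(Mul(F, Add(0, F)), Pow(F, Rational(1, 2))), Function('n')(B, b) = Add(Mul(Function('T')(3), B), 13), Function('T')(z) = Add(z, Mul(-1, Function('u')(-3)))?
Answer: Mul(Rational(1, 4826142), Pow(93, Rational(1, 2))) ≈ 1.9982e-6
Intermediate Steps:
Function('u')(v) = -2 (Function('u')(v) = Add(Rational(-3, 4), Mul(Rational(1, 4), -5)) = Add(Rational(-3, 4), Rational(-5, 4)) = -2)
Function('T')(z) = Add(2, z) (Function('T')(z) = Add(z, Mul(-1, -2)) = Add(z, 2) = Add(2, z))
Function('n')(B, b) = Add(13, Mul(5, B)) (Function('n')(B, b) = Add(Mul(Add(2, 3), B), 13) = Add(Mul(5, B), 13) = Add(13, Mul(5, B)))
Function('K')(F) = Mul(6, Pow(F, Rational(5, 2))) (Function('K')(F) = Mul(6, Mul(Mul(F, Add(0, F)), Pow(F, Rational(1, 2)))) = Mul(6, Mul(Mul(F, F), Pow(F, Rational(1, 2)))) = Mul(6, Mul(Pow(F, 2), Pow(F, Rational(1, 2)))) = Mul(6, Pow(F, Rational(5, 2))))
Pow(Function('K')(Function('n')(16, 2)), -1) = Pow(Mul(6, Pow(Add(13, Mul(5, 16)), Rational(5, 2))), -1) = Pow(Mul(6, Pow(Add(13, 80), Rational(5, 2))), -1) = Pow(Mul(6, Pow(93, Rational(5, 2))), -1) = Pow(Mul(6, Mul(8649, Pow(93, Rational(1, 2)))), -1) = Pow(Mul(51894, Pow(93, Rational(1, 2))), -1) = Mul(Rational(1, 4826142), Pow(93, Rational(1, 2)))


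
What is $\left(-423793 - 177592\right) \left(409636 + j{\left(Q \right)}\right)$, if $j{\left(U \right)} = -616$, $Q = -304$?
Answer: $-245978492700$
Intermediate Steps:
$\left(-423793 - 177592\right) \left(409636 + j{\left(Q \right)}\right) = \left(-423793 - 177592\right) \left(409636 - 616\right) = \left(-601385\right) 409020 = -245978492700$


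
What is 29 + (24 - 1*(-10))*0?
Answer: 29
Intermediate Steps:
29 + (24 - 1*(-10))*0 = 29 + (24 + 10)*0 = 29 + 34*0 = 29 + 0 = 29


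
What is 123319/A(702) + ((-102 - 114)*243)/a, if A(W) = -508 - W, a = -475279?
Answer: -58547420521/575087590 ≈ -101.81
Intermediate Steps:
123319/A(702) + ((-102 - 114)*243)/a = 123319/(-508 - 1*702) + ((-102 - 114)*243)/(-475279) = 123319/(-508 - 702) - 216*243*(-1/475279) = 123319/(-1210) - 52488*(-1/475279) = 123319*(-1/1210) + 52488/475279 = -123319/1210 + 52488/475279 = -58547420521/575087590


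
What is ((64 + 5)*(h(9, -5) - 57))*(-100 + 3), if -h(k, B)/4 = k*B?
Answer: -823239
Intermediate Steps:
h(k, B) = -4*B*k (h(k, B) = -4*k*B = -4*B*k)
((64 + 5)*(h(9, -5) - 57))*(-100 + 3) = ((64 + 5)*(-4*(-5)*9 - 57))*(-100 + 3) = (69*(180 - 57))*(-97) = (69*123)*(-97) = 8487*(-97) = -823239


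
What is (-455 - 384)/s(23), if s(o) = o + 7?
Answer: -839/30 ≈ -27.967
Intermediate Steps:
s(o) = 7 + o
(-455 - 384)/s(23) = (-455 - 384)/(7 + 23) = -839/30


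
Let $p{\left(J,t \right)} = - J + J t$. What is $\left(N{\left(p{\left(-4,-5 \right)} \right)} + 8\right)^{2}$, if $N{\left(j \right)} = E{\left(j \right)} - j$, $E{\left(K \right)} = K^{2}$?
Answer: $313600$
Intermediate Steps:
$N{\left(j \right)} = j^{2} - j$
$\left(N{\left(p{\left(-4,-5 \right)} \right)} + 8\right)^{2} = \left(- 4 \left(-1 - 5\right) \left(-1 - 4 \left(-1 - 5\right)\right) + 8\right)^{2} = \left(\left(-4\right) \left(-6\right) \left(-1 - -24\right) + 8\right)^{2} = \left(24 \left(-1 + 24\right) + 8\right)^{2} = \left(24 \cdot 23 + 8\right)^{2} = \left(552 + 8\right)^{2} = 560^{2} = 313600$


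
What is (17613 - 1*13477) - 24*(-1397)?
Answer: 37664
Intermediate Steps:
(17613 - 1*13477) - 24*(-1397) = (17613 - 13477) - 1*(-33528) = 4136 + 33528 = 37664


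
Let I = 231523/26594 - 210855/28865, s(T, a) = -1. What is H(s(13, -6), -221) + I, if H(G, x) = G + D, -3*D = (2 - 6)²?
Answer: -2271755963/460581486 ≈ -4.9324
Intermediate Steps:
D = -16/3 (D = -(2 - 6)²/3 = -⅓*(-4)² = -⅓*16 = -16/3 ≈ -5.3333)
H(G, x) = -16/3 + G (H(G, x) = G - 16/3 = -16/3 + G)
I = 215086705/153527162 (I = 231523*(1/26594) - 210855*1/28865 = 231523/26594 - 42171/5773 = 215086705/153527162 ≈ 1.4010)
H(s(13, -6), -221) + I = (-16/3 - 1) + 215086705/153527162 = -19/3 + 215086705/153527162 = -2271755963/460581486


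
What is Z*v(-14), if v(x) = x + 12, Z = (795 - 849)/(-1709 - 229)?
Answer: -18/323 ≈ -0.055728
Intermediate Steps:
Z = 9/323 (Z = -54/(-1938) = -54*(-1/1938) = 9/323 ≈ 0.027864)
v(x) = 12 + x
Z*v(-14) = 9*(12 - 14)/323 = (9/323)*(-2) = -18/323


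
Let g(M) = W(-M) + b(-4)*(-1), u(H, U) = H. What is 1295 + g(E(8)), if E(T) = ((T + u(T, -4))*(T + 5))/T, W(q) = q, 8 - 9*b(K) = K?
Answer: 3803/3 ≈ 1267.7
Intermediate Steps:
b(K) = 8/9 - K/9
E(T) = 10 + 2*T (E(T) = ((T + T)*(T + 5))/T = ((2*T)*(5 + T))/T = (2*T*(5 + T))/T = 10 + 2*T)
g(M) = -4/3 - M (g(M) = -M + (8/9 - ⅑*(-4))*(-1) = -M + (8/9 + 4/9)*(-1) = -M + (4/3)*(-1) = -M - 4/3 = -4/3 - M)
1295 + g(E(8)) = 1295 + (-4/3 - (10 + 2*8)) = 1295 + (-4/3 - (10 + 16)) = 1295 + (-4/3 - 1*26) = 1295 + (-4/3 - 26) = 1295 - 82/3 = 3803/3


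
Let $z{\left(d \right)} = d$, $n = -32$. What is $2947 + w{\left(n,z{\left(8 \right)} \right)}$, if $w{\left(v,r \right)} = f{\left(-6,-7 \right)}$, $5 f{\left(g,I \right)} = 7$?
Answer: $\frac{14742}{5} \approx 2948.4$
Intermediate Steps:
$f{\left(g,I \right)} = \frac{7}{5}$ ($f{\left(g,I \right)} = \frac{1}{5} \cdot 7 = \frac{7}{5}$)
$w{\left(v,r \right)} = \frac{7}{5}$
$2947 + w{\left(n,z{\left(8 \right)} \right)} = 2947 + \frac{7}{5} = \frac{14742}{5}$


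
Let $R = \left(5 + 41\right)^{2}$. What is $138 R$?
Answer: $292008$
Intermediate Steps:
$R = 2116$ ($R = 46^{2} = 2116$)
$138 R = 138 \cdot 2116 = 292008$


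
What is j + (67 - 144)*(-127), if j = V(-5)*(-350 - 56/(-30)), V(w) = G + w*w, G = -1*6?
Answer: 47467/15 ≈ 3164.5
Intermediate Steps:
G = -6
V(w) = -6 + w**2 (V(w) = -6 + w*w = -6 + w**2)
j = -99218/15 (j = (-6 + (-5)**2)*(-350 - 56/(-30)) = (-6 + 25)*(-350 - 56*(-1/30)) = 19*(-350 + 28/15) = 19*(-5222/15) = -99218/15 ≈ -6614.5)
j + (67 - 144)*(-127) = -99218/15 + (67 - 144)*(-127) = -99218/15 - 77*(-127) = -99218/15 + 9779 = 47467/15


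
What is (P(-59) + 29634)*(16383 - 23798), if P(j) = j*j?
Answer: -245547725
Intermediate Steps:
P(j) = j**2
(P(-59) + 29634)*(16383 - 23798) = ((-59)**2 + 29634)*(16383 - 23798) = (3481 + 29634)*(-7415) = 33115*(-7415) = -245547725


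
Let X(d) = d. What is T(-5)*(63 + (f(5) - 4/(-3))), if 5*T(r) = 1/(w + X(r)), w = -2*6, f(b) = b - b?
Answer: -193/255 ≈ -0.75686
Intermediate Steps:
f(b) = 0
w = -12
T(r) = 1/(5*(-12 + r))
T(-5)*(63 + (f(5) - 4/(-3))) = (1/(5*(-12 - 5)))*(63 + (0 - 4/(-3))) = ((⅕)/(-17))*(63 + (0 - ⅓*(-4))) = ((⅕)*(-1/17))*(63 + (0 + 4/3)) = -(63 + 4/3)/85 = -1/85*193/3 = -193/255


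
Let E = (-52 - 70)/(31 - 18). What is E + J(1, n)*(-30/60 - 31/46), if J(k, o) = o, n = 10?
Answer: -6316/299 ≈ -21.124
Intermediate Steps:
E = -122/13 ≈ -9.3846
E + J(1, n)*(-30/60 - 31/46) = -122/13 + 10*(-30/60 - 31/46) = -122/13 + 10*(-30*1/60 - 31*1/46) = -122/13 + 10*(-1/2 - 31/46) = -122/13 + 10*(-27/23) = -122/13 - 270/23 = -6316/299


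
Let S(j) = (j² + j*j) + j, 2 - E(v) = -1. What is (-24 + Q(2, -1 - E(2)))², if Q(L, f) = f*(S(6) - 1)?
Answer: 110224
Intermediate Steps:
E(v) = 3 (E(v) = 2 - 1*(-1) = 2 + 1 = 3)
S(j) = j + 2*j² (S(j) = (j² + j²) + j = 2*j² + j = j + 2*j²)
Q(L, f) = 77*f (Q(L, f) = f*(6*(1 + 2*6) - 1) = f*(6*(1 + 12) - 1) = f*(6*13 - 1) = f*(78 - 1) = f*77 = 77*f)
(-24 + Q(2, -1 - E(2)))² = (-24 + 77*(-1 - 1*3))² = (-24 + 77*(-1 - 3))² = (-24 + 77*(-4))² = (-24 - 308)² = (-332)² = 110224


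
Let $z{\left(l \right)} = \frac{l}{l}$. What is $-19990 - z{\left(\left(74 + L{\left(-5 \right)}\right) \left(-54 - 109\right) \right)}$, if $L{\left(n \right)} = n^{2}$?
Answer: $-19991$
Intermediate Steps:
$z{\left(l \right)} = 1$
$-19990 - z{\left(\left(74 + L{\left(-5 \right)}\right) \left(-54 - 109\right) \right)} = -19990 - 1 = -19991$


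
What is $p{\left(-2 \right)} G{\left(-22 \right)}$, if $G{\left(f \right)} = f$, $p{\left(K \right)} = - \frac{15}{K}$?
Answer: $-165$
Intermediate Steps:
$p{\left(-2 \right)} G{\left(-22 \right)} = - \frac{15}{-2} \left(-22\right) = \left(-15\right) \left(- \frac{1}{2}\right) \left(-22\right) = \frac{15}{2} \left(-22\right) = -165$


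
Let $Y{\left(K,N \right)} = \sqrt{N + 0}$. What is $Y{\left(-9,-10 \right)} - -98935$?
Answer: $98935 + i \sqrt{10} \approx 98935.0 + 3.1623 i$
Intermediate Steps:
$Y{\left(K,N \right)} = \sqrt{N}$
$Y{\left(-9,-10 \right)} - -98935 = \sqrt{-10} - -98935 = i \sqrt{10} + 98935 = 98935 + i \sqrt{10}$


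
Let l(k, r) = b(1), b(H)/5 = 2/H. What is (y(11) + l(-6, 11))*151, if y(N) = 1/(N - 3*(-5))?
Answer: 39411/26 ≈ 1515.8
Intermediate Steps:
b(H) = 10/H (b(H) = 5*(2/H) = 10/H)
y(N) = 1/(15 + N) (y(N) = 1/(N + 15) = 1/(15 + N))
l(k, r) = 10 (l(k, r) = 10/1 = 10*1 = 10)
(y(11) + l(-6, 11))*151 = (1/(15 + 11) + 10)*151 = (1/26 + 10)*151 = (261/26)*151 = 39411/26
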